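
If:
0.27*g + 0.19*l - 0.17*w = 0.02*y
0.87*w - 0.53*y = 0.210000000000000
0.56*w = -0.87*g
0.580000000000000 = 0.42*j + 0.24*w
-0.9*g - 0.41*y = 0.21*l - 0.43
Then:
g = -0.76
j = 0.71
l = 2.30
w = 1.18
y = 1.54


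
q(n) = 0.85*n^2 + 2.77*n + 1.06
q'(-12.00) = -17.63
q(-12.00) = 90.22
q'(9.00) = 18.07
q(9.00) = 94.84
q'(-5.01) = -5.75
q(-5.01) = 8.52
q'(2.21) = 6.53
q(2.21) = 11.33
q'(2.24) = 6.58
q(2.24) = 11.53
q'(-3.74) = -3.59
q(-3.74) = 2.59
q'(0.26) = 3.21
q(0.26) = 1.84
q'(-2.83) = -2.04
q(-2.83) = 0.03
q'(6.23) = 13.36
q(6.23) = 51.31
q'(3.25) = 8.30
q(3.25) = 19.04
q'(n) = 1.7*n + 2.77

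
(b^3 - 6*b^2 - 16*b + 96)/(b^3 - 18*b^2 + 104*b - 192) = (b + 4)/(b - 8)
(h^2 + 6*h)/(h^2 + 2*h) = (h + 6)/(h + 2)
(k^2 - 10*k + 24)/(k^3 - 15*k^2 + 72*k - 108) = (k - 4)/(k^2 - 9*k + 18)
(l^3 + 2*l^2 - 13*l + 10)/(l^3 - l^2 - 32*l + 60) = (l^2 + 4*l - 5)/(l^2 + l - 30)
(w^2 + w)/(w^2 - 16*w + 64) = w*(w + 1)/(w^2 - 16*w + 64)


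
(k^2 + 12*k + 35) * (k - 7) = k^3 + 5*k^2 - 49*k - 245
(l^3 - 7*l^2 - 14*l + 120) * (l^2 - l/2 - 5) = l^5 - 15*l^4/2 - 31*l^3/2 + 162*l^2 + 10*l - 600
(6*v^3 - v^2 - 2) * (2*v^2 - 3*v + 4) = 12*v^5 - 20*v^4 + 27*v^3 - 8*v^2 + 6*v - 8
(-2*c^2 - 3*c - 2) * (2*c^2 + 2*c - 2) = -4*c^4 - 10*c^3 - 6*c^2 + 2*c + 4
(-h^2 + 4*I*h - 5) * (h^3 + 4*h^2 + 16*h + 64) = -h^5 - 4*h^4 + 4*I*h^4 - 21*h^3 + 16*I*h^3 - 84*h^2 + 64*I*h^2 - 80*h + 256*I*h - 320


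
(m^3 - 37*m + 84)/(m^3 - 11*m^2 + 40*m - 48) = (m + 7)/(m - 4)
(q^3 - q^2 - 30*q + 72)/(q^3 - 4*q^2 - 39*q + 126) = (q - 4)/(q - 7)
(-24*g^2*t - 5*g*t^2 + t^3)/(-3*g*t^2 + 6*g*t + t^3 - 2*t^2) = (24*g^2 + 5*g*t - t^2)/(3*g*t - 6*g - t^2 + 2*t)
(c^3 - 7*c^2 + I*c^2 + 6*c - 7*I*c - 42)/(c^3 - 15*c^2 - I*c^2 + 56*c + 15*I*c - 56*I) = (c^2 + I*c + 6)/(c^2 - c*(8 + I) + 8*I)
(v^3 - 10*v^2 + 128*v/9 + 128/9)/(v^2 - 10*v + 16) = (v^2 - 2*v - 16/9)/(v - 2)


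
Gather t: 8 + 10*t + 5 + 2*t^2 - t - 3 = 2*t^2 + 9*t + 10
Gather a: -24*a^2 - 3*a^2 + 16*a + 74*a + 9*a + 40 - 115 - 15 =-27*a^2 + 99*a - 90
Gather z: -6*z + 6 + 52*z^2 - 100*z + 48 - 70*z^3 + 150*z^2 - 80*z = -70*z^3 + 202*z^2 - 186*z + 54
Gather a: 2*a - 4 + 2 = 2*a - 2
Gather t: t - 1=t - 1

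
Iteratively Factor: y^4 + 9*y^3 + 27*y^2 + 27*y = (y)*(y^3 + 9*y^2 + 27*y + 27) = y*(y + 3)*(y^2 + 6*y + 9) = y*(y + 3)^2*(y + 3)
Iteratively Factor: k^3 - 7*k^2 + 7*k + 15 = (k - 3)*(k^2 - 4*k - 5) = (k - 3)*(k + 1)*(k - 5)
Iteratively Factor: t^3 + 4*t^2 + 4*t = (t + 2)*(t^2 + 2*t) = t*(t + 2)*(t + 2)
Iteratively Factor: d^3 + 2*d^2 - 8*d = (d)*(d^2 + 2*d - 8) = d*(d - 2)*(d + 4)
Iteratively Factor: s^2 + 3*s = (s + 3)*(s)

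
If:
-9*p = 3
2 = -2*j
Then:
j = -1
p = -1/3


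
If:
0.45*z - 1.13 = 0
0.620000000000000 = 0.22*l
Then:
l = 2.82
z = 2.51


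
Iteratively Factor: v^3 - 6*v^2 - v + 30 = (v - 3)*(v^2 - 3*v - 10) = (v - 5)*(v - 3)*(v + 2)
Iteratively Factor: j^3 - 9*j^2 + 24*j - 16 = (j - 4)*(j^2 - 5*j + 4) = (j - 4)^2*(j - 1)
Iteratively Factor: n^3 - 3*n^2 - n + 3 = (n + 1)*(n^2 - 4*n + 3) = (n - 1)*(n + 1)*(n - 3)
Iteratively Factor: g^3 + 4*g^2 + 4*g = (g + 2)*(g^2 + 2*g) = g*(g + 2)*(g + 2)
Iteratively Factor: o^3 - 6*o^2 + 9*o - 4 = (o - 1)*(o^2 - 5*o + 4) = (o - 1)^2*(o - 4)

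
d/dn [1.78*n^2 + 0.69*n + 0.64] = 3.56*n + 0.69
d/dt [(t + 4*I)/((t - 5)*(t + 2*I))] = ((t - 5)*(t + 2*I) - (t - 5)*(t + 4*I) - (t + 2*I)*(t + 4*I))/((t - 5)^2*(t + 2*I)^2)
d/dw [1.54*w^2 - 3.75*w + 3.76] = 3.08*w - 3.75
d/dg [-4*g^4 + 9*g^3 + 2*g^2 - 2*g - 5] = -16*g^3 + 27*g^2 + 4*g - 2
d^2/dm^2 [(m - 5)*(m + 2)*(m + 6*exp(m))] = 6*m^2*exp(m) + 6*m*exp(m) + 6*m - 84*exp(m) - 6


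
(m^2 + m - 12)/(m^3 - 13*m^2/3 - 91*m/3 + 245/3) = 3*(m^2 + m - 12)/(3*m^3 - 13*m^2 - 91*m + 245)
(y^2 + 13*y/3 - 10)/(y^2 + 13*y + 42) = (y - 5/3)/(y + 7)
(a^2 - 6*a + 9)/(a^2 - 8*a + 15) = (a - 3)/(a - 5)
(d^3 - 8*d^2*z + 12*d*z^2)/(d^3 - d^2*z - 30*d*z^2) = (d - 2*z)/(d + 5*z)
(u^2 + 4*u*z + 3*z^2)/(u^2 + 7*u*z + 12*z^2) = (u + z)/(u + 4*z)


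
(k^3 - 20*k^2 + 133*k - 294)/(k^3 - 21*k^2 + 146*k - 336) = (k - 7)/(k - 8)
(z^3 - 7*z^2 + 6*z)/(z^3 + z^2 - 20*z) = (z^2 - 7*z + 6)/(z^2 + z - 20)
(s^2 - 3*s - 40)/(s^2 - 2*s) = (s^2 - 3*s - 40)/(s*(s - 2))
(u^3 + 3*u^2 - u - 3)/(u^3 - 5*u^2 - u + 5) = (u + 3)/(u - 5)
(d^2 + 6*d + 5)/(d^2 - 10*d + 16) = (d^2 + 6*d + 5)/(d^2 - 10*d + 16)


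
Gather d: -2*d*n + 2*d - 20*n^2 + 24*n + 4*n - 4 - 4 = d*(2 - 2*n) - 20*n^2 + 28*n - 8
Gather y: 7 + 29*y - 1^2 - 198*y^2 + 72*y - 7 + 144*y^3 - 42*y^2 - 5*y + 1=144*y^3 - 240*y^2 + 96*y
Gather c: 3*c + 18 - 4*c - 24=-c - 6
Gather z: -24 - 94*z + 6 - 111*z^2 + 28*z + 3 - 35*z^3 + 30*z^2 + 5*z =-35*z^3 - 81*z^2 - 61*z - 15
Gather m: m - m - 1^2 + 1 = 0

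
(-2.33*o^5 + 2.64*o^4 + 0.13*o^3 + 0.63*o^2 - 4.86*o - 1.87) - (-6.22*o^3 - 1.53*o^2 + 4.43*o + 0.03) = -2.33*o^5 + 2.64*o^4 + 6.35*o^3 + 2.16*o^2 - 9.29*o - 1.9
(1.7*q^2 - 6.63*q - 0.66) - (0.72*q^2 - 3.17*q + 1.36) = 0.98*q^2 - 3.46*q - 2.02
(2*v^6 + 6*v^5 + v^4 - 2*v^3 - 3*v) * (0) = 0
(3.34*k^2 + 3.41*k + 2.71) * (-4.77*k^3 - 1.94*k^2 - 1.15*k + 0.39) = -15.9318*k^5 - 22.7453*k^4 - 23.3831*k^3 - 7.8763*k^2 - 1.7866*k + 1.0569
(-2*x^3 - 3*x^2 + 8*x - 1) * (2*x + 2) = -4*x^4 - 10*x^3 + 10*x^2 + 14*x - 2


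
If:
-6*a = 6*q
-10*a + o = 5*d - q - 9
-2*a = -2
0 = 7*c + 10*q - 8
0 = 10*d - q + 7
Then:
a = 1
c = 18/7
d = -4/5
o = -2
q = -1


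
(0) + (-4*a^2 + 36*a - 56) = -4*a^2 + 36*a - 56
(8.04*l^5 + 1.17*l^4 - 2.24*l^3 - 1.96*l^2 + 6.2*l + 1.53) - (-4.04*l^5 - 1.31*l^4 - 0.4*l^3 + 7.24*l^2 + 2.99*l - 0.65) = 12.08*l^5 + 2.48*l^4 - 1.84*l^3 - 9.2*l^2 + 3.21*l + 2.18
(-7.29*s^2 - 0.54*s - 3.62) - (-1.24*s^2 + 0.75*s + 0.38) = -6.05*s^2 - 1.29*s - 4.0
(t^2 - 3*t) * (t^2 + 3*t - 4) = t^4 - 13*t^2 + 12*t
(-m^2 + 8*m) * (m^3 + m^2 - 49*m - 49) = -m^5 + 7*m^4 + 57*m^3 - 343*m^2 - 392*m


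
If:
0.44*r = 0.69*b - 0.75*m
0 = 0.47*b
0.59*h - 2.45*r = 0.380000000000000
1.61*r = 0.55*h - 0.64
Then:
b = 0.00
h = 2.40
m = -0.25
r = 0.42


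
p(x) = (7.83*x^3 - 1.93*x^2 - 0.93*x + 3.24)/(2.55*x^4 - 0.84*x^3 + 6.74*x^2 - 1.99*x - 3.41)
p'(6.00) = -0.07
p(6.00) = 0.48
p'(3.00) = -0.18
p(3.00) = 0.83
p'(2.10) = -0.27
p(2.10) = 1.02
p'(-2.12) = -0.08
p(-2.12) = -0.86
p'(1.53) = -0.66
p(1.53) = 1.25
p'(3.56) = -0.15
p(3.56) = 0.74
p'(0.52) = -4.29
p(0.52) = -1.31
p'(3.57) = -0.15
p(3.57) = 0.73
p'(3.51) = -0.15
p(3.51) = 0.74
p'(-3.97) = -0.11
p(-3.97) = -0.64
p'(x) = (23.49*x^2 - 3.86*x - 0.93)/(2.55*x^4 - 0.84*x^3 + 6.74*x^2 - 1.99*x - 3.41) + (-10.2*x^3 + 2.52*x^2 - 13.48*x + 1.99)*(7.83*x^3 - 1.93*x^2 - 0.93*x + 3.24)/(2.55*x^4 - 0.84*x^3 + 6.74*x^2 - 1.99*x - 3.41)^2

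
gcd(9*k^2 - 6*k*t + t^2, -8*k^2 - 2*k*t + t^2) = 1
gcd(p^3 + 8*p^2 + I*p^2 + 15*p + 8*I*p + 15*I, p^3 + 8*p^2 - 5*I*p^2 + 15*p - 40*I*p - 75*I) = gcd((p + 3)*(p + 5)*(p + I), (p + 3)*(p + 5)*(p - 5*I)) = p^2 + 8*p + 15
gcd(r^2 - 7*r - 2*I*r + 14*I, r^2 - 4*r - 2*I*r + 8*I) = r - 2*I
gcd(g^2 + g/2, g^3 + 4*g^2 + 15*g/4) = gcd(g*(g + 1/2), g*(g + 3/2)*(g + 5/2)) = g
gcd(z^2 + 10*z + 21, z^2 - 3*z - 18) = z + 3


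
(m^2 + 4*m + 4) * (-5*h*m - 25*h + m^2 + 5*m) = -5*h*m^3 - 45*h*m^2 - 120*h*m - 100*h + m^4 + 9*m^3 + 24*m^2 + 20*m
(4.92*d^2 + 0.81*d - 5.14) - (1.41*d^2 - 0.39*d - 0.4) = 3.51*d^2 + 1.2*d - 4.74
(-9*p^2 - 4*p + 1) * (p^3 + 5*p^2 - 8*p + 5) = -9*p^5 - 49*p^4 + 53*p^3 - 8*p^2 - 28*p + 5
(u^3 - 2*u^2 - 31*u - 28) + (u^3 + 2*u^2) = 2*u^3 - 31*u - 28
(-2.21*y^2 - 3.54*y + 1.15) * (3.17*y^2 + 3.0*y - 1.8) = -7.0057*y^4 - 17.8518*y^3 - 2.9965*y^2 + 9.822*y - 2.07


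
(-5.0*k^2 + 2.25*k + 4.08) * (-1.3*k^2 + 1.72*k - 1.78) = 6.5*k^4 - 11.525*k^3 + 7.466*k^2 + 3.0126*k - 7.2624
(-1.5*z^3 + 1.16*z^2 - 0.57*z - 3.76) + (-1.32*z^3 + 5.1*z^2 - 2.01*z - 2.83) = -2.82*z^3 + 6.26*z^2 - 2.58*z - 6.59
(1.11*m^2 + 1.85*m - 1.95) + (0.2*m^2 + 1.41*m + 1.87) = 1.31*m^2 + 3.26*m - 0.0799999999999998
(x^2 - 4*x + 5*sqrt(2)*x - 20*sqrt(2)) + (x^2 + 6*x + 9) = 2*x^2 + 2*x + 5*sqrt(2)*x - 20*sqrt(2) + 9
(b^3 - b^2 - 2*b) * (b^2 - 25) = b^5 - b^4 - 27*b^3 + 25*b^2 + 50*b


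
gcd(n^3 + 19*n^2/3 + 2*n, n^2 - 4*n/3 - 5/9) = n + 1/3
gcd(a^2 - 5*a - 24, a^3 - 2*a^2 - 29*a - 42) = a + 3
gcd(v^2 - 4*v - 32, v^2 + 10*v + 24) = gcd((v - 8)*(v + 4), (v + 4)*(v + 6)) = v + 4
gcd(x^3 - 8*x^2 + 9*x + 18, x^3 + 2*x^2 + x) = x + 1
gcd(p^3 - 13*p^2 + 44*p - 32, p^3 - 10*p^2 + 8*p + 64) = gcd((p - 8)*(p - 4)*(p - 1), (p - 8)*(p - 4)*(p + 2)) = p^2 - 12*p + 32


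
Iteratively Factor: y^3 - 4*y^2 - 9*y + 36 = (y + 3)*(y^2 - 7*y + 12) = (y - 3)*(y + 3)*(y - 4)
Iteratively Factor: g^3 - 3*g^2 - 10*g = (g)*(g^2 - 3*g - 10) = g*(g - 5)*(g + 2)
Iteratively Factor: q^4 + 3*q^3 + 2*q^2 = (q)*(q^3 + 3*q^2 + 2*q) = q^2*(q^2 + 3*q + 2) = q^2*(q + 2)*(q + 1)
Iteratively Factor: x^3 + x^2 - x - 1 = (x + 1)*(x^2 - 1) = (x + 1)^2*(x - 1)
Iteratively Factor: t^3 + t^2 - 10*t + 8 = (t - 1)*(t^2 + 2*t - 8) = (t - 1)*(t + 4)*(t - 2)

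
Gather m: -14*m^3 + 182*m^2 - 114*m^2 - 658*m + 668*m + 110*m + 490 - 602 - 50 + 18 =-14*m^3 + 68*m^2 + 120*m - 144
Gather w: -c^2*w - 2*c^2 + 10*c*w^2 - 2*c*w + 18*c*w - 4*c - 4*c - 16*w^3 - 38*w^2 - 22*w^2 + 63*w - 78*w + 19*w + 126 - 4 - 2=-2*c^2 - 8*c - 16*w^3 + w^2*(10*c - 60) + w*(-c^2 + 16*c + 4) + 120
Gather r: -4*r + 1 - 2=-4*r - 1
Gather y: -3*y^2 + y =-3*y^2 + y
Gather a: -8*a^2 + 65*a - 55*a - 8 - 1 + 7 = -8*a^2 + 10*a - 2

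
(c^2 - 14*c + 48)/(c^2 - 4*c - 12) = (c - 8)/(c + 2)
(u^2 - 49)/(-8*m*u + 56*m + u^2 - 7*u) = (u + 7)/(-8*m + u)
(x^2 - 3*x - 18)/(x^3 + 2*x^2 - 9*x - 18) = (x - 6)/(x^2 - x - 6)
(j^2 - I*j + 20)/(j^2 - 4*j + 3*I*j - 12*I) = (j^2 - I*j + 20)/(j^2 + j*(-4 + 3*I) - 12*I)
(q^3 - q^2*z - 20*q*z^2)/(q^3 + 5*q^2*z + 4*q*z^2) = (q - 5*z)/(q + z)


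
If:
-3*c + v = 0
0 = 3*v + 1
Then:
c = -1/9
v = -1/3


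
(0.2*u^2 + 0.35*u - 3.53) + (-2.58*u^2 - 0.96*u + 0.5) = -2.38*u^2 - 0.61*u - 3.03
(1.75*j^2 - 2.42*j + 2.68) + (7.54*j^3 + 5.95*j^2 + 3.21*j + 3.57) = 7.54*j^3 + 7.7*j^2 + 0.79*j + 6.25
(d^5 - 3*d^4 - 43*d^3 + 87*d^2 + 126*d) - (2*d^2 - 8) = d^5 - 3*d^4 - 43*d^3 + 85*d^2 + 126*d + 8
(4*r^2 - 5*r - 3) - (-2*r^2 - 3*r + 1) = 6*r^2 - 2*r - 4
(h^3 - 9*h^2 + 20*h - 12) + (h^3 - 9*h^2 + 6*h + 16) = 2*h^3 - 18*h^2 + 26*h + 4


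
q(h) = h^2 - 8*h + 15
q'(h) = 2*h - 8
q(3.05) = -0.10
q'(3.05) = -1.90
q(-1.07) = 24.70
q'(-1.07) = -10.14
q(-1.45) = 28.70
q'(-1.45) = -10.90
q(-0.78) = 21.85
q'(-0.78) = -9.56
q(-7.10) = 122.21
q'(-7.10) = -22.20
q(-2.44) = 40.47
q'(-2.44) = -12.88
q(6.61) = 5.81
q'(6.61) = 5.22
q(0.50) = 11.25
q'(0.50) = -7.00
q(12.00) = 63.00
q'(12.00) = 16.00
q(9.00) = 24.00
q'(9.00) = 10.00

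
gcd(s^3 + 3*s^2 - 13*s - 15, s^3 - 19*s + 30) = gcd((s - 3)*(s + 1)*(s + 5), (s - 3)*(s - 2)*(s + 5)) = s^2 + 2*s - 15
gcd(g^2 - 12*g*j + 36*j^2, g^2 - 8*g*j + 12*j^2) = g - 6*j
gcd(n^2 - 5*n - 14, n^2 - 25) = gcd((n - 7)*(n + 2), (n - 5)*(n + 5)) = 1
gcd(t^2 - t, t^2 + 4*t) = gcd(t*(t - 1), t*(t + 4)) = t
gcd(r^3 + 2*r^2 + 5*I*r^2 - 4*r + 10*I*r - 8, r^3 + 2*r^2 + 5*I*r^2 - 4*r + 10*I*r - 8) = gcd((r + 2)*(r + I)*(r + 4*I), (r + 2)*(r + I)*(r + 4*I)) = r^3 + r^2*(2 + 5*I) + r*(-4 + 10*I) - 8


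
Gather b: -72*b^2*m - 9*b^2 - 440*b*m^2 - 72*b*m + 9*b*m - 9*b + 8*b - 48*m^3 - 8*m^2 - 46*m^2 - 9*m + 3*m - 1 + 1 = b^2*(-72*m - 9) + b*(-440*m^2 - 63*m - 1) - 48*m^3 - 54*m^2 - 6*m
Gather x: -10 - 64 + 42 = -32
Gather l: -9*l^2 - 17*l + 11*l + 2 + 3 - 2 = -9*l^2 - 6*l + 3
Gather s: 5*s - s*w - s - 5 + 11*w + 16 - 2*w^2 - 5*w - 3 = s*(4 - w) - 2*w^2 + 6*w + 8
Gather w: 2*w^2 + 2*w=2*w^2 + 2*w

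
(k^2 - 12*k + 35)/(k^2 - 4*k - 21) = (k - 5)/(k + 3)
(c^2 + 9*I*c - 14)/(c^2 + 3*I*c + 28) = (c + 2*I)/(c - 4*I)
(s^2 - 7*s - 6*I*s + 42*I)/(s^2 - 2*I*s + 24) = (s - 7)/(s + 4*I)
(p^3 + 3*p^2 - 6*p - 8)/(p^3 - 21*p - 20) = (p - 2)/(p - 5)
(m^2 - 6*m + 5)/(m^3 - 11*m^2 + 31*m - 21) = (m - 5)/(m^2 - 10*m + 21)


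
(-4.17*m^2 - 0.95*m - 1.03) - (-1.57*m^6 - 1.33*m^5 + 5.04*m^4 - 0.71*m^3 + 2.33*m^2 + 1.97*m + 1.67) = 1.57*m^6 + 1.33*m^5 - 5.04*m^4 + 0.71*m^3 - 6.5*m^2 - 2.92*m - 2.7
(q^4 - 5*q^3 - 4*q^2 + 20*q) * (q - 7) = q^5 - 12*q^4 + 31*q^3 + 48*q^2 - 140*q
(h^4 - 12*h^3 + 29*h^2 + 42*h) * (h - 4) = h^5 - 16*h^4 + 77*h^3 - 74*h^2 - 168*h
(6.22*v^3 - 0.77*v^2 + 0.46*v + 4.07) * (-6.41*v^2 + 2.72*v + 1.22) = -39.8702*v^5 + 21.8541*v^4 + 2.5454*v^3 - 25.7769*v^2 + 11.6316*v + 4.9654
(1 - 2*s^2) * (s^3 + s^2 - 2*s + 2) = -2*s^5 - 2*s^4 + 5*s^3 - 3*s^2 - 2*s + 2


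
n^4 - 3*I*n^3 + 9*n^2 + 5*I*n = n*(n - 5*I)*(n + I)^2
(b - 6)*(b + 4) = b^2 - 2*b - 24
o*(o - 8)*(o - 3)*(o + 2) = o^4 - 9*o^3 + 2*o^2 + 48*o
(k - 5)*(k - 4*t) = k^2 - 4*k*t - 5*k + 20*t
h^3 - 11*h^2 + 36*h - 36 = (h - 6)*(h - 3)*(h - 2)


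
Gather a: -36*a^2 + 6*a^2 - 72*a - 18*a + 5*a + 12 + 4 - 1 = -30*a^2 - 85*a + 15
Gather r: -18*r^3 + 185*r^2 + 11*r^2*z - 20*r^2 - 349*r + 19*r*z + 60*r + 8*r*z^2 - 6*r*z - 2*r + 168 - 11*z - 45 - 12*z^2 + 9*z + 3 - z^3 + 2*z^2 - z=-18*r^3 + r^2*(11*z + 165) + r*(8*z^2 + 13*z - 291) - z^3 - 10*z^2 - 3*z + 126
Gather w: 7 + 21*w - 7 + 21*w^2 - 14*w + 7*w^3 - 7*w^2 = 7*w^3 + 14*w^2 + 7*w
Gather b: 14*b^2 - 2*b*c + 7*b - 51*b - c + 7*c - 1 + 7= 14*b^2 + b*(-2*c - 44) + 6*c + 6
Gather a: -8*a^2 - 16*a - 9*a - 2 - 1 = -8*a^2 - 25*a - 3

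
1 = 1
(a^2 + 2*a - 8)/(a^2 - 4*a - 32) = (a - 2)/(a - 8)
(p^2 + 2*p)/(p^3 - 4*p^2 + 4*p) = (p + 2)/(p^2 - 4*p + 4)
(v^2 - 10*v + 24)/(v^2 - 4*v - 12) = (v - 4)/(v + 2)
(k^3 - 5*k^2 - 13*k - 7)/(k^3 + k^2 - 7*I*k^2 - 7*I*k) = (k^2 - 6*k - 7)/(k*(k - 7*I))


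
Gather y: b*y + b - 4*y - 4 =b + y*(b - 4) - 4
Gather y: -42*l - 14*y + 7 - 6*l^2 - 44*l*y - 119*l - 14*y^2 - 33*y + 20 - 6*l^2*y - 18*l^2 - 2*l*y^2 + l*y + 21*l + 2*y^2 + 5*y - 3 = -24*l^2 - 140*l + y^2*(-2*l - 12) + y*(-6*l^2 - 43*l - 42) + 24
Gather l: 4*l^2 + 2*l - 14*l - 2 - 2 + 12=4*l^2 - 12*l + 8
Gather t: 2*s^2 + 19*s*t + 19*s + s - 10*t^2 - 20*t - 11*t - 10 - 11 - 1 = 2*s^2 + 20*s - 10*t^2 + t*(19*s - 31) - 22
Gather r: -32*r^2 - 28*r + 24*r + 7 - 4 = -32*r^2 - 4*r + 3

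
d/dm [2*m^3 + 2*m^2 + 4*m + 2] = 6*m^2 + 4*m + 4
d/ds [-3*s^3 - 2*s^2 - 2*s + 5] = -9*s^2 - 4*s - 2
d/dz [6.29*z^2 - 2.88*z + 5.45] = 12.58*z - 2.88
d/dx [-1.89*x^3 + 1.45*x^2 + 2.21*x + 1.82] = -5.67*x^2 + 2.9*x + 2.21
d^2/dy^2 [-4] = 0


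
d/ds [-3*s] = -3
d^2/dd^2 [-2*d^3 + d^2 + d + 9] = 2 - 12*d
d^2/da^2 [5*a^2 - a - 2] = 10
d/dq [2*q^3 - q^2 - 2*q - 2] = 6*q^2 - 2*q - 2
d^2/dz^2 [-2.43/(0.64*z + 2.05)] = -1.990656/(0.64*z + 2.05)^3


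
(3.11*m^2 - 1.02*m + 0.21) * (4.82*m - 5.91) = 14.9902*m^3 - 23.2965*m^2 + 7.0404*m - 1.2411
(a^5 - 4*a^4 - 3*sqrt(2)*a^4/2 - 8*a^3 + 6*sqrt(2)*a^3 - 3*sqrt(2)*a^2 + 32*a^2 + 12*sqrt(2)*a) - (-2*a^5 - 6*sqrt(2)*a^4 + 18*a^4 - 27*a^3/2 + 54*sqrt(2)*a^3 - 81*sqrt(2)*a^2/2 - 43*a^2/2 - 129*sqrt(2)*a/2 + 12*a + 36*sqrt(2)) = 3*a^5 - 22*a^4 + 9*sqrt(2)*a^4/2 - 48*sqrt(2)*a^3 + 11*a^3/2 + 75*sqrt(2)*a^2/2 + 107*a^2/2 - 12*a + 153*sqrt(2)*a/2 - 36*sqrt(2)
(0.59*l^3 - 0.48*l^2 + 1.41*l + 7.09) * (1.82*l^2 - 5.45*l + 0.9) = 1.0738*l^5 - 4.0891*l^4 + 5.7132*l^3 + 4.7873*l^2 - 37.3715*l + 6.381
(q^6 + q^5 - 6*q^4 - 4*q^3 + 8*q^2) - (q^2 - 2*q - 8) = q^6 + q^5 - 6*q^4 - 4*q^3 + 7*q^2 + 2*q + 8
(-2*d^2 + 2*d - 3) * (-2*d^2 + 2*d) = 4*d^4 - 8*d^3 + 10*d^2 - 6*d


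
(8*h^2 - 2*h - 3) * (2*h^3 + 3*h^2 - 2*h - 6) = 16*h^5 + 20*h^4 - 28*h^3 - 53*h^2 + 18*h + 18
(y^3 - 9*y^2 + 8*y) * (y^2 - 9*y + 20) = y^5 - 18*y^4 + 109*y^3 - 252*y^2 + 160*y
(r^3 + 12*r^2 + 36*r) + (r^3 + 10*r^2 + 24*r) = 2*r^3 + 22*r^2 + 60*r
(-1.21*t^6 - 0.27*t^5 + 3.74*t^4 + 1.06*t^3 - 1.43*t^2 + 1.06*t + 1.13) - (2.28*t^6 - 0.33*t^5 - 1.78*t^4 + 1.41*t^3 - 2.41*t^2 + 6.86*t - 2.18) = -3.49*t^6 + 0.06*t^5 + 5.52*t^4 - 0.35*t^3 + 0.98*t^2 - 5.8*t + 3.31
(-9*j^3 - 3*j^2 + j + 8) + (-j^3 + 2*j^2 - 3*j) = -10*j^3 - j^2 - 2*j + 8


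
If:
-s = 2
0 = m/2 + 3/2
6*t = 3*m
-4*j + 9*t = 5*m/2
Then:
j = -3/2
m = -3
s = -2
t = -3/2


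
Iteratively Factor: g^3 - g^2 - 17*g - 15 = (g + 3)*(g^2 - 4*g - 5) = (g + 1)*(g + 3)*(g - 5)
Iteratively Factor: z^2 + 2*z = (z + 2)*(z)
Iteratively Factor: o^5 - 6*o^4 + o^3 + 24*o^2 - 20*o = (o + 2)*(o^4 - 8*o^3 + 17*o^2 - 10*o) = (o - 5)*(o + 2)*(o^3 - 3*o^2 + 2*o) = (o - 5)*(o - 1)*(o + 2)*(o^2 - 2*o) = o*(o - 5)*(o - 1)*(o + 2)*(o - 2)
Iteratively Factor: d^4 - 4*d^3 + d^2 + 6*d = (d + 1)*(d^3 - 5*d^2 + 6*d) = (d - 2)*(d + 1)*(d^2 - 3*d) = (d - 3)*(d - 2)*(d + 1)*(d)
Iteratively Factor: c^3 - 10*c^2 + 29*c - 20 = (c - 5)*(c^2 - 5*c + 4) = (c - 5)*(c - 4)*(c - 1)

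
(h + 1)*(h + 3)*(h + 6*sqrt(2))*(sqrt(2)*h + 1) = sqrt(2)*h^4 + 4*sqrt(2)*h^3 + 13*h^3 + 9*sqrt(2)*h^2 + 52*h^2 + 24*sqrt(2)*h + 39*h + 18*sqrt(2)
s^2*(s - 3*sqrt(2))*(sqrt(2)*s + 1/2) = sqrt(2)*s^4 - 11*s^3/2 - 3*sqrt(2)*s^2/2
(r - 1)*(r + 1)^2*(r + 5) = r^4 + 6*r^3 + 4*r^2 - 6*r - 5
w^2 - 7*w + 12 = (w - 4)*(w - 3)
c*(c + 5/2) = c^2 + 5*c/2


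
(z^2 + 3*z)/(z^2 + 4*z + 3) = z/(z + 1)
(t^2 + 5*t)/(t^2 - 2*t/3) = 3*(t + 5)/(3*t - 2)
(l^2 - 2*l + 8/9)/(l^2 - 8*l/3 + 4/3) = (l - 4/3)/(l - 2)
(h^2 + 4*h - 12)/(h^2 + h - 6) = (h + 6)/(h + 3)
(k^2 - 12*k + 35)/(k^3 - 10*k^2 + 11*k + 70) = 1/(k + 2)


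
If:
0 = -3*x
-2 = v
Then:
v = -2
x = 0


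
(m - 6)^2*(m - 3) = m^3 - 15*m^2 + 72*m - 108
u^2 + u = u*(u + 1)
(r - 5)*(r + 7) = r^2 + 2*r - 35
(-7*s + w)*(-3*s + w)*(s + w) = 21*s^3 + 11*s^2*w - 9*s*w^2 + w^3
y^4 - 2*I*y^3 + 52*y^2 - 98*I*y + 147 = (y - 7*I)*(y - 3*I)*(y + I)*(y + 7*I)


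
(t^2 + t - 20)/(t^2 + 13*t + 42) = (t^2 + t - 20)/(t^2 + 13*t + 42)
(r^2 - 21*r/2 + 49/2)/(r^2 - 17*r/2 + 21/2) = (2*r - 7)/(2*r - 3)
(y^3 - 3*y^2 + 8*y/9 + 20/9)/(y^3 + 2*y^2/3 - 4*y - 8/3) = (y - 5/3)/(y + 2)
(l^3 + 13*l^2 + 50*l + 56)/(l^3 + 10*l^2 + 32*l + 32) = (l + 7)/(l + 4)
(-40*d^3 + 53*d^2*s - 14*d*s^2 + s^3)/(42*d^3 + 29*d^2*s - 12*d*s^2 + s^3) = (-40*d^3 + 53*d^2*s - 14*d*s^2 + s^3)/(42*d^3 + 29*d^2*s - 12*d*s^2 + s^3)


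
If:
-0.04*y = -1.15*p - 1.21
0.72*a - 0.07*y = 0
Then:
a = 0.0972222222222222*y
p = 0.0347826086956522*y - 1.05217391304348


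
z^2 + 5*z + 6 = (z + 2)*(z + 3)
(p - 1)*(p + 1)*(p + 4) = p^3 + 4*p^2 - p - 4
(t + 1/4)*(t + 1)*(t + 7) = t^3 + 33*t^2/4 + 9*t + 7/4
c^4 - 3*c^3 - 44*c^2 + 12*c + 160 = (c - 8)*(c - 2)*(c + 2)*(c + 5)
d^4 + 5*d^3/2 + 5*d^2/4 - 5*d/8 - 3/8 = (d - 1/2)*(d + 1/2)*(d + 1)*(d + 3/2)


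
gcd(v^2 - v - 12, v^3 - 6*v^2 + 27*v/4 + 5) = v - 4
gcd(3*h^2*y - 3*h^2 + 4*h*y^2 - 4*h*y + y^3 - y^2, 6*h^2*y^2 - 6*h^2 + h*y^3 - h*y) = y - 1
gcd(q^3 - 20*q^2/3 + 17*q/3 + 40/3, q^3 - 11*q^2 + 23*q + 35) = q^2 - 4*q - 5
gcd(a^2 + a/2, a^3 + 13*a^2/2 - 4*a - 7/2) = a + 1/2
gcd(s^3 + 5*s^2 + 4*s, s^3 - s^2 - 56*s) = s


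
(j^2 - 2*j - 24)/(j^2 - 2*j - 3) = (-j^2 + 2*j + 24)/(-j^2 + 2*j + 3)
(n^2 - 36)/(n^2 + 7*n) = (n^2 - 36)/(n*(n + 7))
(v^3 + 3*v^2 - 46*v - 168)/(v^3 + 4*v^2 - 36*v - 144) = (v - 7)/(v - 6)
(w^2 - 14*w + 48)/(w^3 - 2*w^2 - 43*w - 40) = (w - 6)/(w^2 + 6*w + 5)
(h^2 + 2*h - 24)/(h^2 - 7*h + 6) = (h^2 + 2*h - 24)/(h^2 - 7*h + 6)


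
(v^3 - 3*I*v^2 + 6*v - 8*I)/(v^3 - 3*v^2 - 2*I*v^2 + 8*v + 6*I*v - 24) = (v - I)/(v - 3)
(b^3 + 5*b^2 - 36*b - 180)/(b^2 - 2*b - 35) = (b^2 - 36)/(b - 7)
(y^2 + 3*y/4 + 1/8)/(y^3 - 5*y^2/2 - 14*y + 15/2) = (8*y^2 + 6*y + 1)/(4*(2*y^3 - 5*y^2 - 28*y + 15))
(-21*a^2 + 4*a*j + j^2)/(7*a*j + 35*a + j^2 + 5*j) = (-3*a + j)/(j + 5)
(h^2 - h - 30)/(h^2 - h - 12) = (-h^2 + h + 30)/(-h^2 + h + 12)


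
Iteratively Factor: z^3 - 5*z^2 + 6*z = (z - 3)*(z^2 - 2*z) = z*(z - 3)*(z - 2)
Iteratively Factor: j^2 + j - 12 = (j - 3)*(j + 4)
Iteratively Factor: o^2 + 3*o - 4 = (o - 1)*(o + 4)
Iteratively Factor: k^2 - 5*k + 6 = (k - 2)*(k - 3)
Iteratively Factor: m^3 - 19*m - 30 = (m + 3)*(m^2 - 3*m - 10) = (m + 2)*(m + 3)*(m - 5)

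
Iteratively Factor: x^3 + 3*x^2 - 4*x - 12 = (x - 2)*(x^2 + 5*x + 6) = (x - 2)*(x + 3)*(x + 2)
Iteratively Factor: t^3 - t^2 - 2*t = (t + 1)*(t^2 - 2*t) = t*(t + 1)*(t - 2)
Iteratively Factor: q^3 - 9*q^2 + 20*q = (q - 5)*(q^2 - 4*q) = (q - 5)*(q - 4)*(q)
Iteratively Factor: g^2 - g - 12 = (g + 3)*(g - 4)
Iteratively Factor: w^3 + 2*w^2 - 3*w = (w)*(w^2 + 2*w - 3) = w*(w + 3)*(w - 1)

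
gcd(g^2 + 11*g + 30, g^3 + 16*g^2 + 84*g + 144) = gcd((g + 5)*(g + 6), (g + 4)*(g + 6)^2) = g + 6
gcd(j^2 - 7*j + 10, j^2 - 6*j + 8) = j - 2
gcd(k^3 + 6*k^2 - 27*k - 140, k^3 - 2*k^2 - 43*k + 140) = k^2 + 2*k - 35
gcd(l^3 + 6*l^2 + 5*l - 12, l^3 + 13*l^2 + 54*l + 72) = l^2 + 7*l + 12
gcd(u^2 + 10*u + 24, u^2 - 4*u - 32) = u + 4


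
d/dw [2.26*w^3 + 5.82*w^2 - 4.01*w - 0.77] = 6.78*w^2 + 11.64*w - 4.01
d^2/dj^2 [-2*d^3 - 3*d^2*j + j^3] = 6*j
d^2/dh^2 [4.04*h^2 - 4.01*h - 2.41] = 8.08000000000000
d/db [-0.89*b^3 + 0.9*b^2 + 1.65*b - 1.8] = -2.67*b^2 + 1.8*b + 1.65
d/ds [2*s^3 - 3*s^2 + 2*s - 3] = 6*s^2 - 6*s + 2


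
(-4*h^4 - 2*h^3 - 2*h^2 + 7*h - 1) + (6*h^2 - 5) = -4*h^4 - 2*h^3 + 4*h^2 + 7*h - 6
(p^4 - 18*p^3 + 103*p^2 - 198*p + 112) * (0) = 0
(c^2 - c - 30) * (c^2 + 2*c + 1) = c^4 + c^3 - 31*c^2 - 61*c - 30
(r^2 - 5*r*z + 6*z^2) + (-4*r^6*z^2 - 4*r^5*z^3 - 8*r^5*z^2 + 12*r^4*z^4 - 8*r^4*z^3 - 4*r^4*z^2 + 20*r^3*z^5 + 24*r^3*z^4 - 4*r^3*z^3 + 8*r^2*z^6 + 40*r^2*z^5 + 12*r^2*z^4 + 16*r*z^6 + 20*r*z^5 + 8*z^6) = -4*r^6*z^2 - 4*r^5*z^3 - 8*r^5*z^2 + 12*r^4*z^4 - 8*r^4*z^3 - 4*r^4*z^2 + 20*r^3*z^5 + 24*r^3*z^4 - 4*r^3*z^3 + 8*r^2*z^6 + 40*r^2*z^5 + 12*r^2*z^4 + r^2 + 16*r*z^6 + 20*r*z^5 - 5*r*z + 8*z^6 + 6*z^2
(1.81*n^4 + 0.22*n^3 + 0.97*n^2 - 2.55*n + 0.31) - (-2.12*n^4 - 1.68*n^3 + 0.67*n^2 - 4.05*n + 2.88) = 3.93*n^4 + 1.9*n^3 + 0.3*n^2 + 1.5*n - 2.57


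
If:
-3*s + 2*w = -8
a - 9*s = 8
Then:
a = 6*w + 32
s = 2*w/3 + 8/3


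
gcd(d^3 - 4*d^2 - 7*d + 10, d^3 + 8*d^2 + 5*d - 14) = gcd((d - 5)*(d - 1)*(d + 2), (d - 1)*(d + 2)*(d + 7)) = d^2 + d - 2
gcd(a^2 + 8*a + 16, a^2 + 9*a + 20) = a + 4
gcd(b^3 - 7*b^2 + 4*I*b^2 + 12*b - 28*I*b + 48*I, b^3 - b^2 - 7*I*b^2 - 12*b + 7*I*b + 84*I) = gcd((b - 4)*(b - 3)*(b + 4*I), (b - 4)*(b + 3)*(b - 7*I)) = b - 4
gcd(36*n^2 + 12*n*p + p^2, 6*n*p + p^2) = 6*n + p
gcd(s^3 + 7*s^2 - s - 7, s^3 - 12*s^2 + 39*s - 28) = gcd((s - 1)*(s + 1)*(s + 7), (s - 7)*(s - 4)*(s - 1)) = s - 1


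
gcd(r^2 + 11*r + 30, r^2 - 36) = r + 6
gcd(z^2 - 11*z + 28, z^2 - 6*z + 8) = z - 4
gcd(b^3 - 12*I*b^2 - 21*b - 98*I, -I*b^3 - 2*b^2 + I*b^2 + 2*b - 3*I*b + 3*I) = 1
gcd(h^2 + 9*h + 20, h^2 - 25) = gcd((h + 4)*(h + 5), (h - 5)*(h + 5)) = h + 5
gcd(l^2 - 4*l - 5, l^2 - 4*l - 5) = l^2 - 4*l - 5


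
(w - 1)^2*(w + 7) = w^3 + 5*w^2 - 13*w + 7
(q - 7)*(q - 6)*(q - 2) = q^3 - 15*q^2 + 68*q - 84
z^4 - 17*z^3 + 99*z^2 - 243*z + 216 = (z - 8)*(z - 3)^3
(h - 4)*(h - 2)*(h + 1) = h^3 - 5*h^2 + 2*h + 8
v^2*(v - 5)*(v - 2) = v^4 - 7*v^3 + 10*v^2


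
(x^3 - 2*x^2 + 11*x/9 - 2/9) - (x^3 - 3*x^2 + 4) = x^2 + 11*x/9 - 38/9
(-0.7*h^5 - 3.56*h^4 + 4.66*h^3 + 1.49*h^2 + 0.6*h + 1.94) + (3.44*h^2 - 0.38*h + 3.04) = -0.7*h^5 - 3.56*h^4 + 4.66*h^3 + 4.93*h^2 + 0.22*h + 4.98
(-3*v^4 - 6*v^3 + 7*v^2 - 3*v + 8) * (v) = -3*v^5 - 6*v^4 + 7*v^3 - 3*v^2 + 8*v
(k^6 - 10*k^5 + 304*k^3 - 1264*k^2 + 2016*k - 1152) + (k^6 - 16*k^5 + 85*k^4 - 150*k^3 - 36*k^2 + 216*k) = 2*k^6 - 26*k^5 + 85*k^4 + 154*k^3 - 1300*k^2 + 2232*k - 1152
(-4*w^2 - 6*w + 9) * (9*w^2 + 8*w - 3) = -36*w^4 - 86*w^3 + 45*w^2 + 90*w - 27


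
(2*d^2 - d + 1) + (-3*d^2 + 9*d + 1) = -d^2 + 8*d + 2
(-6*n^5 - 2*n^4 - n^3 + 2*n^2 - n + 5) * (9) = -54*n^5 - 18*n^4 - 9*n^3 + 18*n^2 - 9*n + 45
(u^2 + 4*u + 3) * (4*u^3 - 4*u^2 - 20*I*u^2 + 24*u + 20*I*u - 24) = 4*u^5 + 12*u^4 - 20*I*u^4 + 20*u^3 - 60*I*u^3 + 60*u^2 + 20*I*u^2 - 24*u + 60*I*u - 72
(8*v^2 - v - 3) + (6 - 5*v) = 8*v^2 - 6*v + 3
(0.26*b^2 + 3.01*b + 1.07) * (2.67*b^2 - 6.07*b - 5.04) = 0.6942*b^4 + 6.4585*b^3 - 16.7242*b^2 - 21.6653*b - 5.3928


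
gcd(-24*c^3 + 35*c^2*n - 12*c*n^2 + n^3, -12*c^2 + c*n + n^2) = 3*c - n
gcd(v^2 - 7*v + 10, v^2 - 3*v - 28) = 1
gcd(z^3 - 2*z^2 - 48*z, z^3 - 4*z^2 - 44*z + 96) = z^2 - 2*z - 48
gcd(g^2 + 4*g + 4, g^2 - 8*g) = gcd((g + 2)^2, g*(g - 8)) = 1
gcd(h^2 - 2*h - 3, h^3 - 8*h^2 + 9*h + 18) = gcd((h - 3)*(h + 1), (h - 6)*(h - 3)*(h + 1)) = h^2 - 2*h - 3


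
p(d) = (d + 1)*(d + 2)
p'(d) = 2*d + 3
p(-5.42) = 15.12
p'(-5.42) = -7.84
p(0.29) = 2.95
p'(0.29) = 3.58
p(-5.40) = 14.96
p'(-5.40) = -7.80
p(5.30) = 45.99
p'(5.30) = 13.60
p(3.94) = 29.34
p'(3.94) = 10.88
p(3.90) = 28.91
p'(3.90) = 10.80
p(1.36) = 7.93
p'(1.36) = 5.72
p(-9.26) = 59.97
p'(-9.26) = -15.52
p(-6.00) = 20.00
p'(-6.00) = -9.00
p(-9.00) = 56.00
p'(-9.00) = -15.00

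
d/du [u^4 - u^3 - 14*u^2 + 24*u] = 4*u^3 - 3*u^2 - 28*u + 24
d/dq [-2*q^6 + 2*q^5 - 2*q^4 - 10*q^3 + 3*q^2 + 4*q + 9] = -12*q^5 + 10*q^4 - 8*q^3 - 30*q^2 + 6*q + 4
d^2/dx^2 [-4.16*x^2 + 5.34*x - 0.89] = -8.32000000000000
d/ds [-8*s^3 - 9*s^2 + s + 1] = -24*s^2 - 18*s + 1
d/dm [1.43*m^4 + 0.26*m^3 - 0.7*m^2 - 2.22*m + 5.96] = 5.72*m^3 + 0.78*m^2 - 1.4*m - 2.22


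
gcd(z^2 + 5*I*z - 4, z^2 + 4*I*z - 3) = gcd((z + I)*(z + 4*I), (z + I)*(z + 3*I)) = z + I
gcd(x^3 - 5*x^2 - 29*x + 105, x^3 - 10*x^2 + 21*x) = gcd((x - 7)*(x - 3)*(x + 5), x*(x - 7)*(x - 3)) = x^2 - 10*x + 21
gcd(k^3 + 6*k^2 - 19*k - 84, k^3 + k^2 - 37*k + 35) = k + 7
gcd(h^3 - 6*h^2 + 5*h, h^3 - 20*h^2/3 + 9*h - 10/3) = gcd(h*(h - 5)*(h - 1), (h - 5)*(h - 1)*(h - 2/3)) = h^2 - 6*h + 5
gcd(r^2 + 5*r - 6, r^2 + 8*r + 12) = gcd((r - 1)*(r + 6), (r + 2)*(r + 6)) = r + 6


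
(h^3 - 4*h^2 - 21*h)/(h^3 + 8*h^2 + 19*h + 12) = h*(h - 7)/(h^2 + 5*h + 4)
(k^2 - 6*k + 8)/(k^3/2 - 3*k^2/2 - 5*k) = 2*(-k^2 + 6*k - 8)/(k*(-k^2 + 3*k + 10))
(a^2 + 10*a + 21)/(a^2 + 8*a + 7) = (a + 3)/(a + 1)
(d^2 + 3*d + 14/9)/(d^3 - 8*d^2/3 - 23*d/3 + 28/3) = (d + 2/3)/(d^2 - 5*d + 4)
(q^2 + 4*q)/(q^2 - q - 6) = q*(q + 4)/(q^2 - q - 6)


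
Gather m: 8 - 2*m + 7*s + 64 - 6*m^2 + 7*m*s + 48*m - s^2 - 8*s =-6*m^2 + m*(7*s + 46) - s^2 - s + 72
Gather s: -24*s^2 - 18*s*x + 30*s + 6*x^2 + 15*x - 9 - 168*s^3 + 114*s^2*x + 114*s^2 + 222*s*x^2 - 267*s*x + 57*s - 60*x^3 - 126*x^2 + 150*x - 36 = -168*s^3 + s^2*(114*x + 90) + s*(222*x^2 - 285*x + 87) - 60*x^3 - 120*x^2 + 165*x - 45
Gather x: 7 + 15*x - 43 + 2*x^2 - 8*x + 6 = 2*x^2 + 7*x - 30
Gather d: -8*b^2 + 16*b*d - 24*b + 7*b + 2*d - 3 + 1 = -8*b^2 - 17*b + d*(16*b + 2) - 2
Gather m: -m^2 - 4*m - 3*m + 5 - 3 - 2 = -m^2 - 7*m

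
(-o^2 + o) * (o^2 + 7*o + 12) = -o^4 - 6*o^3 - 5*o^2 + 12*o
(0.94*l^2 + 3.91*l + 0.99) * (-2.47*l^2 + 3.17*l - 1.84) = -2.3218*l^4 - 6.6779*l^3 + 8.2198*l^2 - 4.0561*l - 1.8216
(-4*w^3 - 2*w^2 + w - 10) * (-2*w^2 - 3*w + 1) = 8*w^5 + 16*w^4 + 15*w^2 + 31*w - 10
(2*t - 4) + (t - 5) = 3*t - 9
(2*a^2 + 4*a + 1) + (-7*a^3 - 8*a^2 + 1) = -7*a^3 - 6*a^2 + 4*a + 2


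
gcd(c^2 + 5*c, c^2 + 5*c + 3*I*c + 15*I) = c + 5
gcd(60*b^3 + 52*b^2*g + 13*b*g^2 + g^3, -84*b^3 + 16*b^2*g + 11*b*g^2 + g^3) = 6*b + g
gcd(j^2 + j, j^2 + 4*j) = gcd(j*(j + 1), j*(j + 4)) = j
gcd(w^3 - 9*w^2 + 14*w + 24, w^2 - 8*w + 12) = w - 6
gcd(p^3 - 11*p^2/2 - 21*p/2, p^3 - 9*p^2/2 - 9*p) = p^2 + 3*p/2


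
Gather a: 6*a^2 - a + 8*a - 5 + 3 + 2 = 6*a^2 + 7*a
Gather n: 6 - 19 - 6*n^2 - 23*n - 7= -6*n^2 - 23*n - 20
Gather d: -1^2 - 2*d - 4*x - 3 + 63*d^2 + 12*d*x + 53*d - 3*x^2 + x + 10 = 63*d^2 + d*(12*x + 51) - 3*x^2 - 3*x + 6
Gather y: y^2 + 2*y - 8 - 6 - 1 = y^2 + 2*y - 15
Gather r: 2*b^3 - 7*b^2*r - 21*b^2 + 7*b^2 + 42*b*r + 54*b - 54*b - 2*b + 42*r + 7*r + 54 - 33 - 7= 2*b^3 - 14*b^2 - 2*b + r*(-7*b^2 + 42*b + 49) + 14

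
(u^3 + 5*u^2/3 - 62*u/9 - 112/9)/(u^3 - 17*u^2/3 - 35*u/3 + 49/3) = (3*u^2 - 2*u - 16)/(3*(u^2 - 8*u + 7))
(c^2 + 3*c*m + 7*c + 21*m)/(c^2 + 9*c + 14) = (c + 3*m)/(c + 2)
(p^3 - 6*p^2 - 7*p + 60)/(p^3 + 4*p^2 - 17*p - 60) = (p - 5)/(p + 5)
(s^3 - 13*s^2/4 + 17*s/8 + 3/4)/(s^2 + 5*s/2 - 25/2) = (8*s^3 - 26*s^2 + 17*s + 6)/(4*(2*s^2 + 5*s - 25))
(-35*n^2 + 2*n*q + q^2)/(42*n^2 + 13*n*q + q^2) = (-5*n + q)/(6*n + q)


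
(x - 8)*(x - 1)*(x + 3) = x^3 - 6*x^2 - 19*x + 24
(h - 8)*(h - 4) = h^2 - 12*h + 32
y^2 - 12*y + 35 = (y - 7)*(y - 5)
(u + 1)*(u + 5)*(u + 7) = u^3 + 13*u^2 + 47*u + 35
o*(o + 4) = o^2 + 4*o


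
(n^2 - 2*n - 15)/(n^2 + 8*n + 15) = (n - 5)/(n + 5)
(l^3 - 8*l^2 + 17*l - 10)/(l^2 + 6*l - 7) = (l^2 - 7*l + 10)/(l + 7)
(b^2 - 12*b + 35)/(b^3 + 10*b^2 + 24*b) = (b^2 - 12*b + 35)/(b*(b^2 + 10*b + 24))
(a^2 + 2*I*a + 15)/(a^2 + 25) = (a - 3*I)/(a - 5*I)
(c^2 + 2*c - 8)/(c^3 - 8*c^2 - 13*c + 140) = (c - 2)/(c^2 - 12*c + 35)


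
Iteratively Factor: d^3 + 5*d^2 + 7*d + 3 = (d + 1)*(d^2 + 4*d + 3) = (d + 1)^2*(d + 3)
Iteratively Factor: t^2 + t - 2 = (t - 1)*(t + 2)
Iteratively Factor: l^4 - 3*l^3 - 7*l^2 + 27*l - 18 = (l - 2)*(l^3 - l^2 - 9*l + 9) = (l - 2)*(l - 1)*(l^2 - 9) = (l - 3)*(l - 2)*(l - 1)*(l + 3)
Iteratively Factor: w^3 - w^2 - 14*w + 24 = (w - 3)*(w^2 + 2*w - 8) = (w - 3)*(w - 2)*(w + 4)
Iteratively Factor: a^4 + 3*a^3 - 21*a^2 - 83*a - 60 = (a + 1)*(a^3 + 2*a^2 - 23*a - 60) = (a + 1)*(a + 4)*(a^2 - 2*a - 15) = (a + 1)*(a + 3)*(a + 4)*(a - 5)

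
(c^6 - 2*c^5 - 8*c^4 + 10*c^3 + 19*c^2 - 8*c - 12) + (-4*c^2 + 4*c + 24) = c^6 - 2*c^5 - 8*c^4 + 10*c^3 + 15*c^2 - 4*c + 12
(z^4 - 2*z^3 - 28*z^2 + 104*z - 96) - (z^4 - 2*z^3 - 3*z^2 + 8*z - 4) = -25*z^2 + 96*z - 92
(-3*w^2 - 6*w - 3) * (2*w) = -6*w^3 - 12*w^2 - 6*w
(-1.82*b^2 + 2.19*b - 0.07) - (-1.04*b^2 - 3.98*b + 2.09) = -0.78*b^2 + 6.17*b - 2.16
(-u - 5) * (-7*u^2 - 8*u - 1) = 7*u^3 + 43*u^2 + 41*u + 5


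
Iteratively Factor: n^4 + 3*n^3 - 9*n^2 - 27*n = (n - 3)*(n^3 + 6*n^2 + 9*n) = (n - 3)*(n + 3)*(n^2 + 3*n) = (n - 3)*(n + 3)^2*(n)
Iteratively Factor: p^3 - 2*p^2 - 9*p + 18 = (p - 2)*(p^2 - 9) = (p - 3)*(p - 2)*(p + 3)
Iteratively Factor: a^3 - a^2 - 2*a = (a)*(a^2 - a - 2) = a*(a - 2)*(a + 1)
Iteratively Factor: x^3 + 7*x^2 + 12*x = (x + 4)*(x^2 + 3*x) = (x + 3)*(x + 4)*(x)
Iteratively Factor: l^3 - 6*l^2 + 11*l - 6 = (l - 3)*(l^2 - 3*l + 2) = (l - 3)*(l - 2)*(l - 1)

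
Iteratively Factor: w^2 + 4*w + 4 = (w + 2)*(w + 2)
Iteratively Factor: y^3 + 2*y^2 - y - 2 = (y - 1)*(y^2 + 3*y + 2) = (y - 1)*(y + 1)*(y + 2)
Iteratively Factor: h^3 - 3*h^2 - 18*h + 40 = (h + 4)*(h^2 - 7*h + 10) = (h - 5)*(h + 4)*(h - 2)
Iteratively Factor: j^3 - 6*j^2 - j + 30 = (j - 3)*(j^2 - 3*j - 10) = (j - 3)*(j + 2)*(j - 5)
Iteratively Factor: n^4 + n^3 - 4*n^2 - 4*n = (n + 1)*(n^3 - 4*n) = (n + 1)*(n + 2)*(n^2 - 2*n) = n*(n + 1)*(n + 2)*(n - 2)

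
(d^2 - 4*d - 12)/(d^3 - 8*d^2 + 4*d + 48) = 1/(d - 4)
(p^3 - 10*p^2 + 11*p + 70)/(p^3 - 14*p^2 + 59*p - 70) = (p + 2)/(p - 2)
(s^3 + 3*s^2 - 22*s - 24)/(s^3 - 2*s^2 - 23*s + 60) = (s^2 + 7*s + 6)/(s^2 + 2*s - 15)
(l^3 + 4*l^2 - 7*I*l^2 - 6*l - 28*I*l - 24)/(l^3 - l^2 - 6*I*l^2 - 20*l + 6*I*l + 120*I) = (l - I)/(l - 5)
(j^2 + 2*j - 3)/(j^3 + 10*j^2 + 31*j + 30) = (j - 1)/(j^2 + 7*j + 10)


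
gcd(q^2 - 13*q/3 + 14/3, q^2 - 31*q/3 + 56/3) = q - 7/3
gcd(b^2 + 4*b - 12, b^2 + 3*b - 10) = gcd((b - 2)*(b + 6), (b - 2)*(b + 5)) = b - 2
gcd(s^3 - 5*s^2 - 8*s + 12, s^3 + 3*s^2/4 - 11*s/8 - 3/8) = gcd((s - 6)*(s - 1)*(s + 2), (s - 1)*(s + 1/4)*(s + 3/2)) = s - 1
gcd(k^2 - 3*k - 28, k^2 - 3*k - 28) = k^2 - 3*k - 28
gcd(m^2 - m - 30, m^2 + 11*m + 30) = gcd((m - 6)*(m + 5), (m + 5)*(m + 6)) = m + 5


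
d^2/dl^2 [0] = 0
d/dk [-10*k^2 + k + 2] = 1 - 20*k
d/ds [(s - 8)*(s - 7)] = 2*s - 15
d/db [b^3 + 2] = 3*b^2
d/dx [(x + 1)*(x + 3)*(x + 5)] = 3*x^2 + 18*x + 23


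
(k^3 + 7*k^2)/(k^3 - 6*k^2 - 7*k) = k*(k + 7)/(k^2 - 6*k - 7)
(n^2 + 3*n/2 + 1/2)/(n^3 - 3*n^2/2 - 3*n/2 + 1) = (2*n + 1)/(2*n^2 - 5*n + 2)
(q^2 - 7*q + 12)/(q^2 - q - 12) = (q - 3)/(q + 3)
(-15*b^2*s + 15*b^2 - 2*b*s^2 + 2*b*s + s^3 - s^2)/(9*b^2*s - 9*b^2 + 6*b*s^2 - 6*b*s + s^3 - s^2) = (-5*b + s)/(3*b + s)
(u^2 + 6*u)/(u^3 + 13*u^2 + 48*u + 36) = u/(u^2 + 7*u + 6)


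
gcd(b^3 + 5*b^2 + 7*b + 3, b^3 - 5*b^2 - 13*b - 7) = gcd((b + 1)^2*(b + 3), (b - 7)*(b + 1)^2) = b^2 + 2*b + 1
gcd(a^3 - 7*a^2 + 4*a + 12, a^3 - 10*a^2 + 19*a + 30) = a^2 - 5*a - 6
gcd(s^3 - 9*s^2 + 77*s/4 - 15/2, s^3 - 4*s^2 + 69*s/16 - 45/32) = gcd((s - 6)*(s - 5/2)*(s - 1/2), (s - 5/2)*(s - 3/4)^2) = s - 5/2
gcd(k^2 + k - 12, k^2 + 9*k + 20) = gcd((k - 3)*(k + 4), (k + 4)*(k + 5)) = k + 4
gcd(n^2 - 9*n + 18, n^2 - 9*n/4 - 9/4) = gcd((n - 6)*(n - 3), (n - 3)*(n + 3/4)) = n - 3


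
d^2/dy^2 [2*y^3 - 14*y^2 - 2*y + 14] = 12*y - 28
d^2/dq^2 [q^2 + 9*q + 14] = 2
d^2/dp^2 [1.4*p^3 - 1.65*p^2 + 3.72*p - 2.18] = 8.4*p - 3.3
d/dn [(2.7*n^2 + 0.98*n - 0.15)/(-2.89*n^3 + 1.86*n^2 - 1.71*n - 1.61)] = (7.803*n^4 + 5.6644*n^3 - 7.7403*n^2 - 8.136*n - 1.8343)/(8.3521*n^6 - 10.7508*n^5 + 13.3434*n^4 + 2.9446*n^3 - 3.0651*n^2 + 5.5062*n + 2.5921)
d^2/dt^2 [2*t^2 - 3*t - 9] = 4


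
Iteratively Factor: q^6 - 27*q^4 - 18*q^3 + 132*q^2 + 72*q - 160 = (q - 2)*(q^5 + 2*q^4 - 23*q^3 - 64*q^2 + 4*q + 80) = (q - 2)*(q + 2)*(q^4 - 23*q^2 - 18*q + 40) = (q - 2)*(q + 2)^2*(q^3 - 2*q^2 - 19*q + 20) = (q - 2)*(q - 1)*(q + 2)^2*(q^2 - q - 20) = (q - 2)*(q - 1)*(q + 2)^2*(q + 4)*(q - 5)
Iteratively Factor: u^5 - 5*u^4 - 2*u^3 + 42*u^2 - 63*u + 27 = (u - 3)*(u^4 - 2*u^3 - 8*u^2 + 18*u - 9) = (u - 3)*(u - 1)*(u^3 - u^2 - 9*u + 9) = (u - 3)*(u - 1)*(u + 3)*(u^2 - 4*u + 3) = (u - 3)^2*(u - 1)*(u + 3)*(u - 1)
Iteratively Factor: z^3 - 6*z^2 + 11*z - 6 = (z - 2)*(z^2 - 4*z + 3) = (z - 3)*(z - 2)*(z - 1)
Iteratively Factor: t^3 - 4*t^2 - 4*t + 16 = (t - 2)*(t^2 - 2*t - 8) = (t - 2)*(t + 2)*(t - 4)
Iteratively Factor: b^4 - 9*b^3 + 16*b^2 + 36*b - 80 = (b - 5)*(b^3 - 4*b^2 - 4*b + 16) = (b - 5)*(b - 2)*(b^2 - 2*b - 8) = (b - 5)*(b - 4)*(b - 2)*(b + 2)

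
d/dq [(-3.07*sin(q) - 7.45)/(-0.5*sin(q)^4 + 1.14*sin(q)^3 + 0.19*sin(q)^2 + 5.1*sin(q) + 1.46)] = (-4.605*sin(q)^4 - 7.9004*sin(q)^3 + 26.0623*sin(q)^2 + 2.831*sin(q) + 33.5128)*cos(q)/(0.25*sin(q)^8 - 1.14*sin(q)^7 + 1.1096*sin(q)^6 - 4.6668*sin(q)^5 + 10.2041*sin(q)^4 + 5.2668*sin(q)^3 + 26.5648*sin(q)^2 + 14.892*sin(q) + 2.1316)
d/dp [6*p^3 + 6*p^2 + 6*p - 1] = 18*p^2 + 12*p + 6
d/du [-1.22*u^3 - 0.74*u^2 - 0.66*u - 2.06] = -3.66*u^2 - 1.48*u - 0.66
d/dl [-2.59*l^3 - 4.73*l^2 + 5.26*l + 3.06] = -7.77*l^2 - 9.46*l + 5.26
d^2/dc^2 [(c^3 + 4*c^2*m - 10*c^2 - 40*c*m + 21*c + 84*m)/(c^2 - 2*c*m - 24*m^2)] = 6*(12*m^2 - 20*m + 7)/(c^3 - 18*c^2*m + 108*c*m^2 - 216*m^3)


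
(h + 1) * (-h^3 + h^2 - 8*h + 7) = -h^4 - 7*h^2 - h + 7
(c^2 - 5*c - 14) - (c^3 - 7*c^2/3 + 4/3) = -c^3 + 10*c^2/3 - 5*c - 46/3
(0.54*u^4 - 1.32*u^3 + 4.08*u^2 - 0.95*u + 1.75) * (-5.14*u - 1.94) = -2.7756*u^5 + 5.7372*u^4 - 18.4104*u^3 - 3.0322*u^2 - 7.152*u - 3.395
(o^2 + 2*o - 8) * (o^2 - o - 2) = o^4 + o^3 - 12*o^2 + 4*o + 16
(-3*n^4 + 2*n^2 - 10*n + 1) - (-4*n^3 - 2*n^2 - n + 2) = -3*n^4 + 4*n^3 + 4*n^2 - 9*n - 1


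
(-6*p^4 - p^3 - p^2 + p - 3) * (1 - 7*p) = 42*p^5 + p^4 + 6*p^3 - 8*p^2 + 22*p - 3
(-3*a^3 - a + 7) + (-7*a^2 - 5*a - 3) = -3*a^3 - 7*a^2 - 6*a + 4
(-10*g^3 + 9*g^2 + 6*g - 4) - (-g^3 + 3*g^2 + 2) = -9*g^3 + 6*g^2 + 6*g - 6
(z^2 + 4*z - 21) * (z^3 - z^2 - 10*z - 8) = z^5 + 3*z^4 - 35*z^3 - 27*z^2 + 178*z + 168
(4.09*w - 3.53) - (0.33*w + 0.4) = 3.76*w - 3.93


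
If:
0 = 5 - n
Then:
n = 5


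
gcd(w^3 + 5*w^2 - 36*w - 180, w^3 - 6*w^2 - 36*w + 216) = w^2 - 36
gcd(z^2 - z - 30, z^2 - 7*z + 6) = z - 6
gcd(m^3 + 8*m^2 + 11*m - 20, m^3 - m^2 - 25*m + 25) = m^2 + 4*m - 5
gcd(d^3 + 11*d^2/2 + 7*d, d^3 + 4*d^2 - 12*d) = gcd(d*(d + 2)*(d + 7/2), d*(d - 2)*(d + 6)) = d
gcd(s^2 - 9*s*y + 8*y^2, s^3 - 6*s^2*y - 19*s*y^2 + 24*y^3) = s^2 - 9*s*y + 8*y^2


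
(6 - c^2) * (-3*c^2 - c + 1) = 3*c^4 + c^3 - 19*c^2 - 6*c + 6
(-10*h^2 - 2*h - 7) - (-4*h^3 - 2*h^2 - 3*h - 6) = 4*h^3 - 8*h^2 + h - 1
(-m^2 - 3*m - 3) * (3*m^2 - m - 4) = -3*m^4 - 8*m^3 - 2*m^2 + 15*m + 12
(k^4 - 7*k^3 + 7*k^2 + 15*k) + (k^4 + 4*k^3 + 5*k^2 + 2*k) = 2*k^4 - 3*k^3 + 12*k^2 + 17*k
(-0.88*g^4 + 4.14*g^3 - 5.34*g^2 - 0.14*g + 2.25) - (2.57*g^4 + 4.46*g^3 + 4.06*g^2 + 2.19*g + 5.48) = -3.45*g^4 - 0.32*g^3 - 9.4*g^2 - 2.33*g - 3.23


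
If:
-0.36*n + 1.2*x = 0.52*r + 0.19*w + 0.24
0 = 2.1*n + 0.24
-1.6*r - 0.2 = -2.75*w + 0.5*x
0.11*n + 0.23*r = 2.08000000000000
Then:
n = -0.11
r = 9.10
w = 6.29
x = 5.10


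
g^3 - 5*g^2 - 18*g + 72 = (g - 6)*(g - 3)*(g + 4)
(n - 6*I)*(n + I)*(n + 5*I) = n^3 + 31*n + 30*I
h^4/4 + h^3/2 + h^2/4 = h^2*(h/4 + 1/4)*(h + 1)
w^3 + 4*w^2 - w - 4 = (w - 1)*(w + 1)*(w + 4)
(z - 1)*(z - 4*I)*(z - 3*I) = z^3 - z^2 - 7*I*z^2 - 12*z + 7*I*z + 12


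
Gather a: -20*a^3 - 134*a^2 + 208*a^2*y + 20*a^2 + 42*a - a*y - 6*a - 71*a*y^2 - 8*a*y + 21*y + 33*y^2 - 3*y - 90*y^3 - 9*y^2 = -20*a^3 + a^2*(208*y - 114) + a*(-71*y^2 - 9*y + 36) - 90*y^3 + 24*y^2 + 18*y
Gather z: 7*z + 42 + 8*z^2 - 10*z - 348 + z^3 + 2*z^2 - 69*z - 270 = z^3 + 10*z^2 - 72*z - 576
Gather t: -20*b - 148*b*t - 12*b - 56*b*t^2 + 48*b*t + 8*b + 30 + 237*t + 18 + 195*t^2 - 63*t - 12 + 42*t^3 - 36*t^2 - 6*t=-24*b + 42*t^3 + t^2*(159 - 56*b) + t*(168 - 100*b) + 36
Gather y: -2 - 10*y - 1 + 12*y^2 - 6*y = 12*y^2 - 16*y - 3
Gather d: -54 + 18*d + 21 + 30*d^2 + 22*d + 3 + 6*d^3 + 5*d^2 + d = 6*d^3 + 35*d^2 + 41*d - 30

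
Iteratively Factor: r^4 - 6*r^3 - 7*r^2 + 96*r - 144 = (r - 4)*(r^3 - 2*r^2 - 15*r + 36) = (r - 4)*(r - 3)*(r^2 + r - 12) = (r - 4)*(r - 3)^2*(r + 4)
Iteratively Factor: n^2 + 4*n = (n)*(n + 4)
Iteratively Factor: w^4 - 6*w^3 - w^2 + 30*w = (w - 5)*(w^3 - w^2 - 6*w) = w*(w - 5)*(w^2 - w - 6) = w*(w - 5)*(w + 2)*(w - 3)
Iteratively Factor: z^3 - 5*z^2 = (z)*(z^2 - 5*z) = z^2*(z - 5)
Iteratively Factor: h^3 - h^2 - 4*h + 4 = (h - 1)*(h^2 - 4) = (h - 2)*(h - 1)*(h + 2)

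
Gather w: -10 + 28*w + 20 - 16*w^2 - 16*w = -16*w^2 + 12*w + 10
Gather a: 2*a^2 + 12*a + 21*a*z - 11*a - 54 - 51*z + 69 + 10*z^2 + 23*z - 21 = 2*a^2 + a*(21*z + 1) + 10*z^2 - 28*z - 6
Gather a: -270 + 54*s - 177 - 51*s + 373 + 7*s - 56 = 10*s - 130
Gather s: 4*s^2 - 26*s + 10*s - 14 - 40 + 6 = 4*s^2 - 16*s - 48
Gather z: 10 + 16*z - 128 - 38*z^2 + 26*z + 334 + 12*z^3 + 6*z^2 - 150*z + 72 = 12*z^3 - 32*z^2 - 108*z + 288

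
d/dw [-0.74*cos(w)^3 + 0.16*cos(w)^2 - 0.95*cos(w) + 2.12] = (2.22*cos(w)^2 - 0.32*cos(w) + 0.95)*sin(w)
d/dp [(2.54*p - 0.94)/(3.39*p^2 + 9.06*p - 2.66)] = (-8.6106*p^2 + 6.3732*p + 1.76)/(11.4921*p^4 + 61.4268*p^3 + 64.0488*p^2 - 48.1992*p + 7.0756)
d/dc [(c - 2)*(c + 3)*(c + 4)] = 3*c^2 + 10*c - 2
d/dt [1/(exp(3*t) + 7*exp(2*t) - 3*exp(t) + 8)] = (-3*exp(2*t) - 14*exp(t) + 3)*exp(t)/(exp(3*t) + 7*exp(2*t) - 3*exp(t) + 8)^2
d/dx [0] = 0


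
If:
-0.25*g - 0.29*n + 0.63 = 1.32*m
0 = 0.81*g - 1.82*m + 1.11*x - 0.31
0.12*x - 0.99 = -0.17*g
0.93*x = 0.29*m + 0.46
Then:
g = 4.85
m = 2.83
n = -14.89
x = 1.38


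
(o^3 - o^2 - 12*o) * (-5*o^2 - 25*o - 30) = -5*o^5 - 20*o^4 + 55*o^3 + 330*o^2 + 360*o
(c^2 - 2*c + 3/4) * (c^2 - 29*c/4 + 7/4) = c^4 - 37*c^3/4 + 17*c^2 - 143*c/16 + 21/16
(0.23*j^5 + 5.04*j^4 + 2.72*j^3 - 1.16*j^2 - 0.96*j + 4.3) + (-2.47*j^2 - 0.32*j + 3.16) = 0.23*j^5 + 5.04*j^4 + 2.72*j^3 - 3.63*j^2 - 1.28*j + 7.46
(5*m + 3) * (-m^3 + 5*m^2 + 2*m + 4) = -5*m^4 + 22*m^3 + 25*m^2 + 26*m + 12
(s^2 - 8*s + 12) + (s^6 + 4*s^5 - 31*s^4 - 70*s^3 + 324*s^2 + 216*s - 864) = s^6 + 4*s^5 - 31*s^4 - 70*s^3 + 325*s^2 + 208*s - 852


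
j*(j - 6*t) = j^2 - 6*j*t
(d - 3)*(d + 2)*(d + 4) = d^3 + 3*d^2 - 10*d - 24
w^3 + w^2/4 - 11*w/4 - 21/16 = (w - 7/4)*(w + 1/2)*(w + 3/2)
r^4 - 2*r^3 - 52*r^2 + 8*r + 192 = (r - 8)*(r - 2)*(r + 2)*(r + 6)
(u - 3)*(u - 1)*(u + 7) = u^3 + 3*u^2 - 25*u + 21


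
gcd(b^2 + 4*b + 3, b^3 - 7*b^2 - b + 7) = b + 1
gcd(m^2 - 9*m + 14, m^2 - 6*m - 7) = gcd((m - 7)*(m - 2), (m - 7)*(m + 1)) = m - 7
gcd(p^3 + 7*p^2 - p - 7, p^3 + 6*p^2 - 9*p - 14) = p^2 + 8*p + 7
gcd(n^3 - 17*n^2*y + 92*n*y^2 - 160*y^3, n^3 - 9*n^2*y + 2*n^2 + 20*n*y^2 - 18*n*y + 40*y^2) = n^2 - 9*n*y + 20*y^2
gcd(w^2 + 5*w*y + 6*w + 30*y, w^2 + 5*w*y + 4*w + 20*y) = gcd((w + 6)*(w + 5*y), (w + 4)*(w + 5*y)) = w + 5*y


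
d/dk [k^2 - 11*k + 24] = 2*k - 11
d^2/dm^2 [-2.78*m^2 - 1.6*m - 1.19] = -5.56000000000000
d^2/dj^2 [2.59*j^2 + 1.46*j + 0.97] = 5.18000000000000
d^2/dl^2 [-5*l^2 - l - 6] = -10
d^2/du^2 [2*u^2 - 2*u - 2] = 4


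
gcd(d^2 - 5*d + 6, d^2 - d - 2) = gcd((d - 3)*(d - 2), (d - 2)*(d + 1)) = d - 2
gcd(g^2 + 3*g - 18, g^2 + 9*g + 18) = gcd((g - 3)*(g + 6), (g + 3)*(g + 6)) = g + 6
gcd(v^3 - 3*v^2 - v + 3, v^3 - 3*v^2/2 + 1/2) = v - 1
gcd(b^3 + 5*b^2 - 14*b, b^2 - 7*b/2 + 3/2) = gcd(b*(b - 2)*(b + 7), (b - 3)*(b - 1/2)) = 1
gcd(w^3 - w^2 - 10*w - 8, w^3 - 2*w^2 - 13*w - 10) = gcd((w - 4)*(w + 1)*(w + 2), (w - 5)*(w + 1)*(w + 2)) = w^2 + 3*w + 2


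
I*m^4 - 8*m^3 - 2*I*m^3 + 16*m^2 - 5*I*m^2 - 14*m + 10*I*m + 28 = (m - 2)*(m + 2*I)*(m + 7*I)*(I*m + 1)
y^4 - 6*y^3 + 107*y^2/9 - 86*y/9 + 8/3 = (y - 3)*(y - 4/3)*(y - 1)*(y - 2/3)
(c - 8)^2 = c^2 - 16*c + 64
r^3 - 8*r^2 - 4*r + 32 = (r - 8)*(r - 2)*(r + 2)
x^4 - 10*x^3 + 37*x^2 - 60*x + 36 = (x - 3)^2*(x - 2)^2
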